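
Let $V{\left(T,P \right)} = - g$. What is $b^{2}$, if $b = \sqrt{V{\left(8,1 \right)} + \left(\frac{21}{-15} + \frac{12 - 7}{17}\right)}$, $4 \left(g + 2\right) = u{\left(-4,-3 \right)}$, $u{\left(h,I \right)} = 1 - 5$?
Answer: $\frac{161}{85} \approx 1.8941$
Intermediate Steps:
$u{\left(h,I \right)} = -4$ ($u{\left(h,I \right)} = 1 - 5 = -4$)
$g = -3$ ($g = -2 + \frac{1}{4} \left(-4\right) = -2 - 1 = -3$)
$V{\left(T,P \right)} = 3$ ($V{\left(T,P \right)} = \left(-1\right) \left(-3\right) = 3$)
$b = \frac{\sqrt{13685}}{85}$ ($b = \sqrt{3 + \left(\frac{21}{-15} + \frac{12 - 7}{17}\right)} = \sqrt{3 + \left(21 \left(- \frac{1}{15}\right) + \left(12 - 7\right) \frac{1}{17}\right)} = \sqrt{3 + \left(- \frac{7}{5} + 5 \cdot \frac{1}{17}\right)} = \sqrt{3 + \left(- \frac{7}{5} + \frac{5}{17}\right)} = \sqrt{3 - \frac{94}{85}} = \sqrt{\frac{161}{85}} = \frac{\sqrt{13685}}{85} \approx 1.3763$)
$b^{2} = \left(\frac{\sqrt{13685}}{85}\right)^{2} = \frac{161}{85}$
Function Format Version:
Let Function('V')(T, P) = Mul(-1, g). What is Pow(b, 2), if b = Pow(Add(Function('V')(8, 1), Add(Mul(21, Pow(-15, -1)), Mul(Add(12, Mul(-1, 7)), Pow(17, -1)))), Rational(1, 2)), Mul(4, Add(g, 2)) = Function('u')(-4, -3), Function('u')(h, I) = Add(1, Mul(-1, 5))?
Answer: Rational(161, 85) ≈ 1.8941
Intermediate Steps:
Function('u')(h, I) = -4 (Function('u')(h, I) = Add(1, -5) = -4)
g = -3 (g = Add(-2, Mul(Rational(1, 4), -4)) = Add(-2, -1) = -3)
Function('V')(T, P) = 3 (Function('V')(T, P) = Mul(-1, -3) = 3)
b = Mul(Rational(1, 85), Pow(13685, Rational(1, 2))) (b = Pow(Add(3, Add(Mul(21, Pow(-15, -1)), Mul(Add(12, Mul(-1, 7)), Pow(17, -1)))), Rational(1, 2)) = Pow(Add(3, Add(Mul(21, Rational(-1, 15)), Mul(Add(12, -7), Rational(1, 17)))), Rational(1, 2)) = Pow(Add(3, Add(Rational(-7, 5), Mul(5, Rational(1, 17)))), Rational(1, 2)) = Pow(Add(3, Add(Rational(-7, 5), Rational(5, 17))), Rational(1, 2)) = Pow(Add(3, Rational(-94, 85)), Rational(1, 2)) = Pow(Rational(161, 85), Rational(1, 2)) = Mul(Rational(1, 85), Pow(13685, Rational(1, 2))) ≈ 1.3763)
Pow(b, 2) = Pow(Mul(Rational(1, 85), Pow(13685, Rational(1, 2))), 2) = Rational(161, 85)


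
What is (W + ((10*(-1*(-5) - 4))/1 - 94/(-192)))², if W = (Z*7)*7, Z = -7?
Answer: 1018950241/9216 ≈ 1.1056e+5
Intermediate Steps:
W = -343 (W = -7*7*7 = -49*7 = -343)
(W + ((10*(-1*(-5) - 4))/1 - 94/(-192)))² = (-343 + ((10*(-1*(-5) - 4))/1 - 94/(-192)))² = (-343 + ((10*(5 - 4))*1 - 94*(-1/192)))² = (-343 + ((10*1)*1 + 47/96))² = (-343 + (10*1 + 47/96))² = (-343 + (10 + 47/96))² = (-343 + 1007/96)² = (-31921/96)² = 1018950241/9216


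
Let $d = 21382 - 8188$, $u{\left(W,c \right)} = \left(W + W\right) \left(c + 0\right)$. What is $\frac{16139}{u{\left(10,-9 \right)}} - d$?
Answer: $- \frac{2391059}{180} \approx -13284.0$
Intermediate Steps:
$u{\left(W,c \right)} = 2 W c$
$d = 13194$
$\frac{16139}{u{\left(10,-9 \right)}} - d = \frac{16139}{2 \cdot 10 \left(-9\right)} - 13194 = \frac{16139}{-180} - 13194 = 16139 \left(- \frac{1}{180}\right) - 13194 = - \frac{16139}{180} - 13194 = - \frac{2391059}{180}$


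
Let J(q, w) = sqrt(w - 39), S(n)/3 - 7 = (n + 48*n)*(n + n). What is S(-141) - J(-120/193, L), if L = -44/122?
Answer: 5845035 - 49*I*sqrt(61)/61 ≈ 5.845e+6 - 6.2738*I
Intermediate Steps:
L = -22/61 (L = -44*1/122 = -22/61 ≈ -0.36066)
S(n) = 21 + 294*n**2 (S(n) = 21 + 3*((n + 48*n)*(n + n)) = 21 + 3*((49*n)*(2*n)) = 21 + 3*(98*n**2) = 21 + 294*n**2)
J(q, w) = sqrt(-39 + w)
S(-141) - J(-120/193, L) = (21 + 294*(-141)**2) - sqrt(-39 - 22/61) = (21 + 294*19881) - sqrt(-2401/61) = (21 + 5845014) - 49*I*sqrt(61)/61 = 5845035 - 49*I*sqrt(61)/61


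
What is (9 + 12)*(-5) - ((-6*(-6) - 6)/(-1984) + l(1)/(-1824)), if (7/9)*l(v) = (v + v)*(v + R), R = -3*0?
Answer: -13851099/131936 ≈ -104.98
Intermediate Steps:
R = 0
l(v) = 18*v²/7 (l(v) = 9*((v + v)*(v + 0))/7 = 9*((2*v)*v)/7 = 9*(2*v²)/7 = 18*v²/7)
(9 + 12)*(-5) - ((-6*(-6) - 6)/(-1984) + l(1)/(-1824)) = (9 + 12)*(-5) - ((-6*(-6) - 6)/(-1984) + ((18/7)*1²)/(-1824)) = 21*(-5) - ((36 - 6)*(-1/1984) + ((18/7)*1)*(-1/1824)) = -105 - (30*(-1/1984) + (18/7)*(-1/1824)) = -105 - (-15/992 - 3/2128) = -105 - 1*(-2181/131936) = -105 + 2181/131936 = -13851099/131936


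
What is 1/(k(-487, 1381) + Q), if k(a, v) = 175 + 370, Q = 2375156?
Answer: 1/2375701 ≈ 4.2093e-7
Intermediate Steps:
k(a, v) = 545
1/(k(-487, 1381) + Q) = 1/(545 + 2375156) = 1/2375701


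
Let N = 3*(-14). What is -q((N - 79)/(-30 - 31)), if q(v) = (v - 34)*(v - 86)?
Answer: -10009125/3721 ≈ -2689.9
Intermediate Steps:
N = -42
q(v) = (-86 + v)*(-34 + v) (q(v) = (-34 + v)*(-86 + v) = (-86 + v)*(-34 + v))
-q((N - 79)/(-30 - 31)) = -(2924 + ((-42 - 79)/(-30 - 31))² - 120*(-42 - 79)/(-30 - 31)) = -(2924 + (-121/(-61))² - (-14520)/(-61)) = -(2924 + (-121*(-1/61))² - (-14520)*(-1)/61) = -(2924 + (121/61)² - 120*121/61) = -(2924 + 14641/3721 - 14520/61) = -1*10009125/3721 = -10009125/3721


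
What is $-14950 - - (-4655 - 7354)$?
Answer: $-26959$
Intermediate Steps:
$-14950 - - (-4655 - 7354) = -14950 - \left(-1\right) \left(-12009\right) = -14950 - 12009 = -26959$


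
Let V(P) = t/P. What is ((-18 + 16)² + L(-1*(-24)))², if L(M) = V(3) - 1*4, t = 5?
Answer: 25/9 ≈ 2.7778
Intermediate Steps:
V(P) = 5/P
L(M) = -7/3 (L(M) = 5/3 - 1*4 = 5*(⅓) - 4 = 5/3 - 4 = -7/3)
((-18 + 16)² + L(-1*(-24)))² = ((-18 + 16)² - 7/3)² = ((-2)² - 7/3)² = (4 - 7/3)² = (5/3)² = 25/9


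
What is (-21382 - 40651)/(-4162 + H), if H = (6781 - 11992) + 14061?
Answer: -62033/4688 ≈ -13.232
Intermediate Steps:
H = 8850 (H = -5211 + 14061 = 8850)
(-21382 - 40651)/(-4162 + H) = (-21382 - 40651)/(-4162 + 8850) = -62033/4688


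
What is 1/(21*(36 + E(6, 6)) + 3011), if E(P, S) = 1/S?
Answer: 2/7541 ≈ 0.00026522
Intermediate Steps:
1/(21*(36 + E(6, 6)) + 3011) = 1/(21*(36 + 1/6) + 3011) = 1/(21*(36 + ⅙) + 3011) = 1/(21*(217/6) + 3011) = 1/(1519/2 + 3011) = 1/(7541/2) = 2/7541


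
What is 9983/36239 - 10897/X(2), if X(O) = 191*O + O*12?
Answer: -55834755/2101862 ≈ -26.564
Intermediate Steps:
X(O) = 203*O (X(O) = 191*O + 12*O = 203*O)
9983/36239 - 10897/X(2) = 9983/36239 - 10897/(203*2) = 9983*(1/36239) - 10897/406 = 9983/36239 - 10897*1/406 = 9983/36239 - 10897/406 = -55834755/2101862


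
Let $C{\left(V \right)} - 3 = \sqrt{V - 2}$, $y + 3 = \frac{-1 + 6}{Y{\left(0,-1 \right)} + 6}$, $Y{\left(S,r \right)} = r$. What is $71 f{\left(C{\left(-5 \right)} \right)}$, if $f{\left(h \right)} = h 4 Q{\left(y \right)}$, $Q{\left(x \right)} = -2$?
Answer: $-1704 - 568 i \sqrt{7} \approx -1704.0 - 1502.8 i$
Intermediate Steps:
$y = -2$ ($y = -3 + \frac{-1 + 6}{-1 + 6} = -3 + \frac{5}{5} = -3 + 5 \cdot \frac{1}{5} = -3 + 1 = -2$)
$C{\left(V \right)} = 3 + \sqrt{-2 + V}$ ($C{\left(V \right)} = 3 + \sqrt{V - 2} = 3 + \sqrt{-2 + V}$)
$f{\left(h \right)} = - 8 h$ ($f{\left(h \right)} = h 4 \left(-2\right) = 4 h \left(-2\right) = - 8 h$)
$71 f{\left(C{\left(-5 \right)} \right)} = 71 \left(- 8 \left(3 + \sqrt{-2 - 5}\right)\right) = 71 \left(- 8 \left(3 + \sqrt{-7}\right)\right) = 71 \left(- 8 \left(3 + i \sqrt{7}\right)\right) = 71 \left(-24 - 8 i \sqrt{7}\right) = -1704 - 568 i \sqrt{7}$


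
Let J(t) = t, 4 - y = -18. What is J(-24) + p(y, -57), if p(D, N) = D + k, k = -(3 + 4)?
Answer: -9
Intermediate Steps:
k = -7 (k = -1*7 = -7)
y = 22 (y = 4 - 1*(-18) = 4 + 18 = 22)
p(D, N) = -7 + D (p(D, N) = D - 7 = -7 + D)
J(-24) + p(y, -57) = -24 + (-7 + 22) = -24 + 15 = -9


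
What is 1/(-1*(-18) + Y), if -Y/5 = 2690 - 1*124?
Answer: -1/12812 ≈ -7.8052e-5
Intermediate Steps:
Y = -12830 (Y = -5*(2690 - 1*124) = -5*(2690 - 124) = -5*2566 = -12830)
1/(-1*(-18) + Y) = 1/(-1*(-18) - 12830) = 1/(18 - 12830) = 1/(-12812) = -1/12812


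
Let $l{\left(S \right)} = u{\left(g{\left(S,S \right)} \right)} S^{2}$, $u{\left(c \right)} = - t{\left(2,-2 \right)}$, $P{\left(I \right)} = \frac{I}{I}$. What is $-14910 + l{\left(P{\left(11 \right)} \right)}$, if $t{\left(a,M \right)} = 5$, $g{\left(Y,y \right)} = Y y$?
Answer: $-14915$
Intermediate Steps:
$P{\left(I \right)} = 1$
$u{\left(c \right)} = -5$ ($u{\left(c \right)} = \left(-1\right) 5 = -5$)
$l{\left(S \right)} = - 5 S^{2}$
$-14910 + l{\left(P{\left(11 \right)} \right)} = -14910 - 5 \cdot 1^{2} = -14910 - 5 = -14915$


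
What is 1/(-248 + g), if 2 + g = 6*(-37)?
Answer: -1/472 ≈ -0.0021186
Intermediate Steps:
g = -224 (g = -2 + 6*(-37) = -2 - 222 = -224)
1/(-248 + g) = 1/(-248 - 224) = 1/(-472) = -1/472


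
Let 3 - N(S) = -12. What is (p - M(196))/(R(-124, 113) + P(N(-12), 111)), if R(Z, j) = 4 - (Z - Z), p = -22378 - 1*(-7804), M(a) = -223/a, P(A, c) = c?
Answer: -2856281/22540 ≈ -126.72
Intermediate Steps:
N(S) = 15 (N(S) = 3 - 1*(-12) = 3 + 12 = 15)
p = -14574 (p = -22378 + 7804 = -14574)
R(Z, j) = 4 (R(Z, j) = 4 - 1*0 = 4 + 0 = 4)
(p - M(196))/(R(-124, 113) + P(N(-12), 111)) = (-14574 - (-223)/196)/(4 + 111) = (-14574 - (-223)/196)/115 = (-14574 - 1*(-223/196))*(1/115) = (-14574 + 223/196)*(1/115) = -2856281/196*1/115 = -2856281/22540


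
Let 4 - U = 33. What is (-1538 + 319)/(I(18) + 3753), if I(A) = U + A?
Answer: -1219/3742 ≈ -0.32576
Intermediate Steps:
U = -29 (U = 4 - 1*33 = 4 - 33 = -29)
I(A) = -29 + A
(-1538 + 319)/(I(18) + 3753) = (-1538 + 319)/((-29 + 18) + 3753) = -1219/(-11 + 3753) = -1219/3742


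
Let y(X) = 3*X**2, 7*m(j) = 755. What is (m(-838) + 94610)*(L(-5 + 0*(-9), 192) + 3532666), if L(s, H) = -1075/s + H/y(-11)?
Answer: 25766276532875/77 ≈ 3.3463e+11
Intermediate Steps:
m(j) = 755/7 (m(j) = (1/7)*755 = 755/7)
L(s, H) = -1075/s + H/363 (L(s, H) = -1075/s + H/((3*(-11)**2)) = -1075/s + H/((3*121)) = -1075/s + H/363)
(m(-838) + 94610)*(L(-5 + 0*(-9), 192) + 3532666) = (755/7 + 94610)*((-1075/(-5 + 0*(-9)) + (1/363)*192) + 3532666) = 663025*((-1075/(-5 + 0) + 64/121) + 3532666)/7 = 663025*((-1075/(-5) + 64/121) + 3532666)/7 = 663025*((-1075*(-1/5) + 64/121) + 3532666)/7 = 663025*((215 + 64/121) + 3532666)/7 = 663025*(26079/121 + 3532666)/7 = (663025/7)*(427478665/121) = 25766276532875/77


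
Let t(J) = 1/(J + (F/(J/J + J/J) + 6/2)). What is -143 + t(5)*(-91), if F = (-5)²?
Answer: -6045/41 ≈ -147.44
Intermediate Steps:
F = 25
t(J) = 1/(31/2 + J) (t(J) = 1/(J + (25/(J/J + J/J) + 6/2)) = 1/(J + (25/(1 + 1) + 6*(½))) = 1/(J + (25/2 + 3)) = 1/(J + 31/2) = 1/(31/2 + J))
-143 + t(5)*(-91) = -143 + (2/(31 + 2*5))*(-91) = -143 + (2/(31 + 10))*(-91) = -143 + (2/41)*(-91) = -143 - 182/41 = -6045/41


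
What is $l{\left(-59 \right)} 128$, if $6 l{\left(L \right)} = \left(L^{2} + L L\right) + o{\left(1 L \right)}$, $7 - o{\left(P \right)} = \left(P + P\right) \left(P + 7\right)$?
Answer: $\frac{53312}{3} \approx 17771.0$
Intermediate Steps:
$o{\left(P \right)} = 7 - 2 P \left(7 + P\right)$ ($o{\left(P \right)} = 7 - \left(P + P\right) \left(P + 7\right) = 7 - 2 P \left(7 + P\right)$)
$l{\left(L \right)} = \frac{7}{6} - \frac{7 L}{3}$ ($l{\left(L \right)} = \frac{\left(L^{2} + L L\right) - \left(-7 + 2 L^{2} + 14 \cdot 1 L\right)}{6} = \frac{\left(L^{2} + L^{2}\right) - \left(-7 + 2 L^{2} + 14 L\right)}{6} = \frac{2 L^{2} - \left(-7 + 2 L^{2} + 14 L\right)}{6} = \frac{7 - 14 L}{6} = \frac{7}{6} - \frac{7 L}{3}$)
$l{\left(-59 \right)} 128 = \left(\frac{7}{6} - - \frac{413}{3}\right) 128 = \left(\frac{7}{6} + \frac{413}{3}\right) 128 = \frac{833}{6} \cdot 128 = \frac{53312}{3}$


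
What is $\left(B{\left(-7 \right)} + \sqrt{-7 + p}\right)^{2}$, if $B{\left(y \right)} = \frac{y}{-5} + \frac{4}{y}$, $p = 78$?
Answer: $\frac{87816}{1225} + \frac{58 \sqrt{71}}{35} \approx 85.65$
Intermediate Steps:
$B{\left(y \right)} = \frac{4}{y} - \frac{y}{5}$ ($B{\left(y \right)} = y \left(- \frac{1}{5}\right) + \frac{4}{y} = - \frac{y}{5} + \frac{4}{y} = \frac{4}{y} - \frac{y}{5}$)
$\left(B{\left(-7 \right)} + \sqrt{-7 + p}\right)^{2} = \left(\left(\frac{4}{-7} - - \frac{7}{5}\right) + \sqrt{-7 + 78}\right)^{2} = \left(\left(4 \left(- \frac{1}{7}\right) + \frac{7}{5}\right) + \sqrt{71}\right)^{2} = \left(\left(- \frac{4}{7} + \frac{7}{5}\right) + \sqrt{71}\right)^{2} = \left(\frac{29}{35} + \sqrt{71}\right)^{2}$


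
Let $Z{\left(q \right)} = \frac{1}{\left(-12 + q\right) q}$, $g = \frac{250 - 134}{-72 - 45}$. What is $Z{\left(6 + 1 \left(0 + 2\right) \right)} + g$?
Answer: $- \frac{3829}{3744} \approx -1.0227$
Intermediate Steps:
$g = - \frac{116}{117}$ ($g = \frac{116}{-72 - 45} = \frac{116}{-117} = 116 \left(- \frac{1}{117}\right) = - \frac{116}{117} \approx -0.99145$)
$Z{\left(q \right)} = \frac{1}{q \left(-12 + q\right)}$
$Z{\left(6 + 1 \left(0 + 2\right) \right)} + g = \frac{1}{\left(6 + 1 \left(0 + 2\right)\right) \left(-12 + \left(6 + 1 \left(0 + 2\right)\right)\right)} - \frac{116}{117} = \frac{1}{\left(6 + 1 \cdot 2\right) \left(-12 + \left(6 + 1 \cdot 2\right)\right)} - \frac{116}{117} = \frac{1}{\left(6 + 2\right) \left(-12 + \left(6 + 2\right)\right)} - \frac{116}{117} = \frac{1}{8 \left(-12 + 8\right)} - \frac{116}{117} = \frac{1}{8 \left(-4\right)} - \frac{116}{117} = \frac{1}{8} \left(- \frac{1}{4}\right) - \frac{116}{117} = - \frac{1}{32} - \frac{116}{117} = - \frac{3829}{3744}$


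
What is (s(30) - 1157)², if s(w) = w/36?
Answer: 48121969/36 ≈ 1.3367e+6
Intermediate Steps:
s(w) = w/36 (s(w) = w*(1/36) = w/36)
(s(30) - 1157)² = ((1/36)*30 - 1157)² = (⅚ - 1157)² = (-6937/6)² = 48121969/36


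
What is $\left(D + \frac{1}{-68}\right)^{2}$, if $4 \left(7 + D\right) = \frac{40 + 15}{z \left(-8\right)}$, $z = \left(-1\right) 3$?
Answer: $\frac{110523169}{2663424} \approx 41.497$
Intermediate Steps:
$z = -3$
$D = - \frac{617}{96}$ ($D = -7 + \frac{\left(40 + 15\right) \frac{1}{\left(-3\right) \left(-8\right)}}{4} = -7 + \frac{55 \cdot \frac{1}{24}}{4} = -7 + \frac{1}{4} \cdot \frac{55}{24} = -7 + \frac{55}{96} = - \frac{617}{96} \approx -6.4271$)
$\left(D + \frac{1}{-68}\right)^{2} = \left(- \frac{617}{96} + \frac{1}{-68}\right)^{2} = \left(- \frac{617}{96} - \frac{1}{68}\right)^{2} = \left(- \frac{10513}{1632}\right)^{2} = \frac{110523169}{2663424}$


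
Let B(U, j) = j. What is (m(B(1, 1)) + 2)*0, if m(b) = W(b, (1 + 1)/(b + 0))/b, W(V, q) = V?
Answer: 0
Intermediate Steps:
m(b) = 1 (m(b) = b/b = 1)
(m(B(1, 1)) + 2)*0 = (1 + 2)*0 = 3*0 = 0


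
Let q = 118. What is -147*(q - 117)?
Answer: -147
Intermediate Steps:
-147*(q - 117) = -147*(118 - 117) = -147*1 = -147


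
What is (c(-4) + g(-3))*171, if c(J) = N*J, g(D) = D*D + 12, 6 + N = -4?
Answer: 10431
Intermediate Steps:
N = -10 (N = -6 - 4 = -10)
g(D) = 12 + D² (g(D) = D² + 12 = 12 + D²)
c(J) = -10*J
(c(-4) + g(-3))*171 = (-10*(-4) + (12 + (-3)²))*171 = (40 + (12 + 9))*171 = (40 + 21)*171 = 61*171 = 10431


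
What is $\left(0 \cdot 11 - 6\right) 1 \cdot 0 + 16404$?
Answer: $16404$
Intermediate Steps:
$\left(0 \cdot 11 - 6\right) 1 \cdot 0 + 16404 = \left(0 - 6\right) 0 + 16404 = \left(-6\right) 0 + 16404 = 0 + 16404 = 16404$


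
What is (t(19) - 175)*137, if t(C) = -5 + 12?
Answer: -23016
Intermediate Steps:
t(C) = 7
(t(19) - 175)*137 = (7 - 175)*137 = -168*137 = -23016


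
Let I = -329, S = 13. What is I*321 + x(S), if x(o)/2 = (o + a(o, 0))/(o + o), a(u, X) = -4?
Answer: -1372908/13 ≈ -1.0561e+5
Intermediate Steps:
x(o) = (-4 + o)/o (x(o) = 2*((o - 4)/(o + o)) = 2*((-4 + o)/((2*o))) = 2*((-4 + o)*(1/(2*o))) = 2*((-4 + o)/(2*o)) = (-4 + o)/o)
I*321 + x(S) = -329*321 + (-4 + 13)/13 = -105609 + (1/13)*9 = -105609 + 9/13 = -1372908/13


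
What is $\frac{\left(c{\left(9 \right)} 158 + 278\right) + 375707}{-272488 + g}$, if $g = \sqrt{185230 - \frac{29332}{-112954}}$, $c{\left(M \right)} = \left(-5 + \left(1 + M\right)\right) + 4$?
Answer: $- \frac{726003918449479}{524173802319164} - \frac{377407 \sqrt{36926248813022}}{1048347604638328} \approx -1.3872$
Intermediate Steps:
$c{\left(M \right)} = M$ ($c{\left(M \right)} = \left(-4 + M\right) + 4 = M$)
$g = \frac{4 \sqrt{36926248813022}}{56477}$ ($g = \sqrt{185230 - - \frac{14666}{56477}} = \sqrt{185230 + \frac{14666}{56477}} = \sqrt{\frac{10461249376}{56477}} = \frac{4 \sqrt{36926248813022}}{56477} \approx 430.38$)
$\frac{\left(c{\left(9 \right)} 158 + 278\right) + 375707}{-272488 + g} = \frac{\left(9 \cdot 158 + 278\right) + 375707}{-272488 + \frac{4 \sqrt{36926248813022}}{56477}} = \frac{\left(1422 + 278\right) + 375707}{-272488 + \frac{4 \sqrt{36926248813022}}{56477}} = \frac{1700 + 375707}{-272488 + \frac{4 \sqrt{36926248813022}}{56477}} = \frac{377407}{-272488 + \frac{4 \sqrt{36926248813022}}{56477}}$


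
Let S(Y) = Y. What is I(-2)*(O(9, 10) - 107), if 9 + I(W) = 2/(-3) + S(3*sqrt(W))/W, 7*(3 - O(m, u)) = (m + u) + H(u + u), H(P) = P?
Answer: 22243/21 + 2301*I*sqrt(2)/14 ≈ 1059.2 + 232.44*I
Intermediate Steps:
O(m, u) = 3 - 3*u/7 - m/7 (O(m, u) = 3 - ((m + u) + (u + u))/7 = 3 - ((m + u) + 2*u)/7 = 3 - (m + 3*u)/7 = 3 + (-3*u/7 - m/7) = 3 - 3*u/7 - m/7)
I(W) = -29/3 + 3/sqrt(W) (I(W) = -9 + (2/(-3) + (3*sqrt(W))/W) = -9 + (2*(-1/3) + 3/sqrt(W)) = -9 + (-2/3 + 3/sqrt(W)) = -29/3 + 3/sqrt(W))
I(-2)*(O(9, 10) - 107) = (-29/3 + 3/sqrt(-2))*((3 - 3/7*10 - 1/7*9) - 107) = (-29/3 + 3*(-I*sqrt(2)/2))*((3 - 30/7 - 9/7) - 107) = (-29/3 - 3*I*sqrt(2)/2)*(-18/7 - 107) = (-29/3 - 3*I*sqrt(2)/2)*(-767/7) = 22243/21 + 2301*I*sqrt(2)/14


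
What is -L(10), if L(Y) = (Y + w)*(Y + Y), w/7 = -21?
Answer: 2740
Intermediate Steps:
w = -147 (w = 7*(-21) = -147)
L(Y) = 2*Y*(-147 + Y) (L(Y) = (Y - 147)*(Y + Y) = (-147 + Y)*(2*Y) = 2*Y*(-147 + Y))
-L(10) = -2*10*(-147 + 10) = -2*10*(-137) = -1*(-2740) = 2740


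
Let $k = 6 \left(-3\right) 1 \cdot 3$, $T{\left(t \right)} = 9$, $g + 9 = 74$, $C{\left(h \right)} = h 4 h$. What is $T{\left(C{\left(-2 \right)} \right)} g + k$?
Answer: $531$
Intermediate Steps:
$C{\left(h \right)} = 4 h^{2}$ ($C{\left(h \right)} = 4 h h = 4 h^{2}$)
$g = 65$ ($g = -9 + 74 = 65$)
$k = -54$ ($k = \left(-18\right) 1 \cdot 3 = \left(-18\right) 3 = -54$)
$T{\left(C{\left(-2 \right)} \right)} g + k = 9 \cdot 65 - 54 = 585 - 54 = 531$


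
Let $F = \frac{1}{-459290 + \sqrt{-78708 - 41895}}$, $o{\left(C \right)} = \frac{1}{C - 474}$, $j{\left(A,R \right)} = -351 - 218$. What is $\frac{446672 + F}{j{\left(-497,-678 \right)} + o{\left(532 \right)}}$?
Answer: $- \frac{5465009869015789308}{6961475962623703} + \frac{58 i \sqrt{120603}}{6961475962623703} \approx -785.04 + 2.8934 \cdot 10^{-12} i$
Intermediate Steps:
$j{\left(A,R \right)} = -569$ ($j{\left(A,R \right)} = -351 - 218 = -569$)
$o{\left(C \right)} = \frac{1}{-474 + C}$
$F = \frac{1}{-459290 + i \sqrt{120603}}$ ($F = \frac{1}{-459290 + \sqrt{-120603}} = \frac{1}{-459290 + i \sqrt{120603}} \approx -2.1773 \cdot 10^{-6} - 1.65 \cdot 10^{-9} i$)
$\frac{446672 + F}{j{\left(-497,-678 \right)} + o{\left(532 \right)}} = \frac{446672 - \left(\frac{459290}{210947424703} + \frac{i \sqrt{120603}}{210947424703}\right)}{-569 + \frac{1}{-474 + 532}} = \frac{\frac{94224308086479126}{210947424703} - \frac{i \sqrt{120603}}{210947424703}}{-569 + \frac{1}{58}} = \frac{\frac{94224308086479126}{210947424703} - \frac{i \sqrt{120603}}{210947424703}}{- \frac{33001}{58}} = \left(\frac{94224308086479126}{210947424703} - \frac{i \sqrt{120603}}{210947424703}\right) \left(- \frac{58}{33001}\right) = - \frac{5465009869015789308}{6961475962623703} + \frac{58 i \sqrt{120603}}{6961475962623703}$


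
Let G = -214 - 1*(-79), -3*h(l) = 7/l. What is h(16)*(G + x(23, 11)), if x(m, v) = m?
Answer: 49/3 ≈ 16.333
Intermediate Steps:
h(l) = -7/(3*l)
G = -135 (G = -214 + 79 = -135)
h(16)*(G + x(23, 11)) = (-7/3/16)*(-135 + 23) = -7/3*1/16*(-112) = -7/48*(-112) = 49/3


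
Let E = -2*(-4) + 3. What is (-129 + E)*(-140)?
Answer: 16520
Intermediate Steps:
E = 11 (E = 8 + 3 = 11)
(-129 + E)*(-140) = (-129 + 11)*(-140) = -118*(-140) = 16520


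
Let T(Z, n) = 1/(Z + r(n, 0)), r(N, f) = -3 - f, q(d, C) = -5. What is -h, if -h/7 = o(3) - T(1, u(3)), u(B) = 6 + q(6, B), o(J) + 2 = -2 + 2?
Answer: -21/2 ≈ -10.500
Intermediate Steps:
o(J) = -2 (o(J) = -2 + (-2 + 2) = -2 + 0 = -2)
u(B) = 1 (u(B) = 6 - 5 = 1)
T(Z, n) = 1/(-3 + Z) (T(Z, n) = 1/(Z + (-3 - 1*0)) = 1/(Z + (-3 + 0)) = 1/(Z - 3) = 1/(-3 + Z))
h = 21/2 (h = -7*(-2 - 1/(-3 + 1)) = -7*(-2 - 1/(-2)) = -7*(-2 - 1*(-½)) = -7*(-2 + ½) = -7*(-3/2) = 21/2 ≈ 10.500)
-h = -1*21/2 = -21/2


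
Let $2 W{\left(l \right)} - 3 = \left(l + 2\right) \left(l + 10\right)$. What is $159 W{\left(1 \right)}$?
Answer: $2862$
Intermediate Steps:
$W{\left(l \right)} = \frac{3}{2} + \frac{\left(2 + l\right) \left(10 + l\right)}{2}$ ($W{\left(l \right)} = \frac{3}{2} + \frac{\left(l + 2\right) \left(l + 10\right)}{2} = \frac{3}{2} + \frac{\left(2 + l\right) \left(10 + l\right)}{2}$)
$159 W{\left(1 \right)} = 159 \left(\frac{23}{2} + \frac{1^{2}}{2} + 6 \cdot 1\right) = 159 \left(\frac{23}{2} + \frac{1}{2} \cdot 1 + 6\right) = 159 \left(\frac{23}{2} + \frac{1}{2} + 6\right) = 159 \cdot 18 = 2862$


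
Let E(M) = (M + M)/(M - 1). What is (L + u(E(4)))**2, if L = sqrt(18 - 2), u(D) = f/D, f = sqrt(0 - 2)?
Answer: 503/32 + 3*I*sqrt(2) ≈ 15.719 + 4.2426*I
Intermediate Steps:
E(M) = 2*M/(-1 + M) (E(M) = (2*M)/(-1 + M) = 2*M/(-1 + M))
f = I*sqrt(2) (f = sqrt(-2) = I*sqrt(2) ≈ 1.4142*I)
u(D) = I*sqrt(2)/D (u(D) = (I*sqrt(2))/D = I*sqrt(2)/D)
L = 4 (L = sqrt(16) = 4)
(L + u(E(4)))**2 = (4 + I*sqrt(2)/((2*4/(-1 + 4))))**2 = (4 + I*sqrt(2)/((2*4/3)))**2 = (4 + I*sqrt(2)/((2*4*(1/3))))**2 = (4 + I*sqrt(2)/(8/3))**2 = (4 + I*sqrt(2)*(3/8))**2 = (4 + 3*I*sqrt(2)/8)**2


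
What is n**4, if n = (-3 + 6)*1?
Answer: 81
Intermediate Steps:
n = 3 (n = 3*1 = 3)
n**4 = 3**4 = 81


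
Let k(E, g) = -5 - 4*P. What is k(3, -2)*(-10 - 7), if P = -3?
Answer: -119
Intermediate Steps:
k(E, g) = 7 (k(E, g) = -5 - 4*(-3) = -5 + 12 = 7)
k(3, -2)*(-10 - 7) = 7*(-10 - 7) = 7*(-17) = -119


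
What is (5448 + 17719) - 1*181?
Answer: 22986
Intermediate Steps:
(5448 + 17719) - 1*181 = 23167 - 181 = 22986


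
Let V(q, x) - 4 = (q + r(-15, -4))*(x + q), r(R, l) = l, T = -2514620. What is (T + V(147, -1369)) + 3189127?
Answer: 499765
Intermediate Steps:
V(q, x) = 4 + (-4 + q)*(q + x) (V(q, x) = 4 + (q - 4)*(x + q) = 4 + (-4 + q)*(q + x))
(T + V(147, -1369)) + 3189127 = (-2514620 + (4 + 147² - 4*147 - 4*(-1369) + 147*(-1369))) + 3189127 = (-2514620 + (4 + 21609 - 588 + 5476 - 201243)) + 3189127 = (-2514620 - 174742) + 3189127 = -2689362 + 3189127 = 499765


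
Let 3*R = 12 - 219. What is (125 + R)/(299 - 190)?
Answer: 56/109 ≈ 0.51376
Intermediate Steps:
R = -69 (R = (12 - 219)/3 = (⅓)*(-207) = -69)
(125 + R)/(299 - 190) = (125 - 69)/(299 - 190) = 56/109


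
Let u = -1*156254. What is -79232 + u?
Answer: -235486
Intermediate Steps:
u = -156254
-79232 + u = -79232 - 156254 = -235486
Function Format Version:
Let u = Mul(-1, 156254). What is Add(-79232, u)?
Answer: -235486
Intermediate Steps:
u = -156254
Add(-79232, u) = Add(-79232, -156254) = -235486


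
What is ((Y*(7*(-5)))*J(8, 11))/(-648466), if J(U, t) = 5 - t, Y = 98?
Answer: -210/6617 ≈ -0.031736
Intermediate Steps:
((Y*(7*(-5)))*J(8, 11))/(-648466) = ((98*(7*(-5)))*(5 - 1*11))/(-648466) = ((98*(-35))*(5 - 11))*(-1/648466) = -3430*(-6)*(-1/648466) = 20580*(-1/648466) = -210/6617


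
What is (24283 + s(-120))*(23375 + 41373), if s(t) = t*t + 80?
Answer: 2509826724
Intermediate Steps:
s(t) = 80 + t² (s(t) = t² + 80 = 80 + t²)
(24283 + s(-120))*(23375 + 41373) = (24283 + (80 + (-120)²))*(23375 + 41373) = (24283 + (80 + 14400))*64748 = (24283 + 14480)*64748 = 38763*64748 = 2509826724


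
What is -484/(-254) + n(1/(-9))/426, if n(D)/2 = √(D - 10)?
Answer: 242/127 + I*√91/639 ≈ 1.9055 + 0.014929*I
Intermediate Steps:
n(D) = 2*√(-10 + D) (n(D) = 2*√(D - 10) = 2*√(-10 + D))
-484/(-254) + n(1/(-9))/426 = -484/(-254) + (2*√(-10 + 1/(-9)))/426 = -484*(-1/254) + (2*√(-10 - ⅑))*(1/426) = 242/127 + (2*√(-91/9))*(1/426) = 242/127 + (2*(I*√91/3))*(1/426) = 242/127 + (2*I*√91/3)*(1/426) = 242/127 + I*√91/639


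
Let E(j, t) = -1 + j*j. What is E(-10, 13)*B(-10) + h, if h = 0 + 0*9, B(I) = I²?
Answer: 9900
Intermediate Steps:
E(j, t) = -1 + j²
h = 0 (h = 0 + 0 = 0)
E(-10, 13)*B(-10) + h = (-1 + (-10)²)*(-10)² + 0 = (-1 + 100)*100 + 0 = 99*100 + 0 = 9900 + 0 = 9900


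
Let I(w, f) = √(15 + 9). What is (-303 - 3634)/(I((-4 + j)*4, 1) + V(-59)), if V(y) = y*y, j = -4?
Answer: -13704697/12117337 + 7874*√6/12117337 ≈ -1.1294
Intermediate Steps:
V(y) = y²
I(w, f) = 2*√6 (I(w, f) = √24 = 2*√6)
(-303 - 3634)/(I((-4 + j)*4, 1) + V(-59)) = (-303 - 3634)/(2*√6 + (-59)²) = -3937/(2*√6 + 3481) = -3937/(3481 + 2*√6)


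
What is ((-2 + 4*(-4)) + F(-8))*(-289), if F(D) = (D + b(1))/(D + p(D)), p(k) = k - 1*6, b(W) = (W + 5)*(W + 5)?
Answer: 61268/11 ≈ 5569.8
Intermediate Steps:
b(W) = (5 + W)² (b(W) = (5 + W)*(5 + W) = (5 + W)²)
p(k) = -6 + k (p(k) = k - 6 = -6 + k)
F(D) = (36 + D)/(-6 + 2*D) (F(D) = (D + (5 + 1)²)/(D + (-6 + D)) = (D + 6²)/(-6 + 2*D) = (D + 36)/(-6 + 2*D) = (36 + D)/(-6 + 2*D))
((-2 + 4*(-4)) + F(-8))*(-289) = ((-2 + 4*(-4)) + (36 - 8)/(2*(-3 - 8)))*(-289) = ((-2 - 16) + (½)*28/(-11))*(-289) = (-18 + (½)*(-1/11)*28)*(-289) = (-18 - 14/11)*(-289) = -212/11*(-289) = 61268/11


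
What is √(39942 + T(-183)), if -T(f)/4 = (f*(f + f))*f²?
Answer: 3*I*√996896114 ≈ 94721.0*I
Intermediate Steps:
T(f) = -8*f⁴ (T(f) = -4*f*(f + f)*f² = -4*f*(2*f)*f² = -4*2*f²*f² = -8*f⁴)
√(39942 + T(-183)) = √(39942 - 8*(-183)⁴) = √(39942 - 8*1121513121) = √(39942 - 8972104968) = √(-8972065026) = 3*I*√996896114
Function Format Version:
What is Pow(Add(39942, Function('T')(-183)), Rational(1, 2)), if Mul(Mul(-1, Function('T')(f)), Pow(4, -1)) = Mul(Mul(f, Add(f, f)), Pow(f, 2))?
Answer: Mul(3, I, Pow(996896114, Rational(1, 2))) ≈ Mul(94721., I)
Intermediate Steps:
Function('T')(f) = Mul(-8, Pow(f, 4)) (Function('T')(f) = Mul(-4, Mul(Mul(f, Add(f, f)), Pow(f, 2))) = Mul(-4, Mul(Mul(f, Mul(2, f)), Pow(f, 2))) = Mul(-4, Mul(Mul(2, Pow(f, 2)), Pow(f, 2))) = Mul(-4, Mul(2, Pow(f, 4))) = Mul(-8, Pow(f, 4)))
Pow(Add(39942, Function('T')(-183)), Rational(1, 2)) = Pow(Add(39942, Mul(-8, Pow(-183, 4))), Rational(1, 2)) = Pow(Add(39942, Mul(-8, 1121513121)), Rational(1, 2)) = Pow(Add(39942, -8972104968), Rational(1, 2)) = Pow(-8972065026, Rational(1, 2)) = Mul(3, I, Pow(996896114, Rational(1, 2)))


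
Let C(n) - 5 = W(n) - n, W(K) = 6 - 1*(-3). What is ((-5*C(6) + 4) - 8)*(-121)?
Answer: 5324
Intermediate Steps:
W(K) = 9 (W(K) = 6 + 3 = 9)
C(n) = 14 - n (C(n) = 5 + (9 - n) = 14 - n)
((-5*C(6) + 4) - 8)*(-121) = ((-5*(14 - 1*6) + 4) - 8)*(-121) = ((-5*(14 - 6) + 4) - 8)*(-121) = ((-5*8 + 4) - 8)*(-121) = ((-40 + 4) - 8)*(-121) = (-36 - 8)*(-121) = -44*(-121) = 5324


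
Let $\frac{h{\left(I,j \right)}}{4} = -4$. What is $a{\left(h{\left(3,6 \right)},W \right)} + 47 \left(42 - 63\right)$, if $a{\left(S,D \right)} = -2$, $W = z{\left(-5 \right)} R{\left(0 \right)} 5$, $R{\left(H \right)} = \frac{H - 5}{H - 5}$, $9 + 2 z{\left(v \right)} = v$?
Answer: $-989$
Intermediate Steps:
$h{\left(I,j \right)} = -16$ ($h{\left(I,j \right)} = 4 \left(-4\right) = -16$)
$z{\left(v \right)} = - \frac{9}{2} + \frac{v}{2}$
$R{\left(H \right)} = 1$ ($R{\left(H \right)} = \frac{-5 + H}{-5 + H} = 1$)
$W = -35$ ($W = \left(- \frac{9}{2} + \frac{1}{2} \left(-5\right)\right) 1 \cdot 5 = \left(- \frac{9}{2} - \frac{5}{2}\right) 1 \cdot 5 = \left(-7\right) 1 \cdot 5 = \left(-7\right) 5 = -35$)
$a{\left(h{\left(3,6 \right)},W \right)} + 47 \left(42 - 63\right) = -2 + 47 \left(42 - 63\right) = -2 + 47 \left(-21\right) = -2 - 987 = -989$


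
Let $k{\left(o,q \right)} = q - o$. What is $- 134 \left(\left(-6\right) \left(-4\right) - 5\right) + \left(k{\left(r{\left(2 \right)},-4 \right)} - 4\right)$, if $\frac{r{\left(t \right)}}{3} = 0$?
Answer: $-2554$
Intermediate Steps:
$r{\left(t \right)} = 0$ ($r{\left(t \right)} = 3 \cdot 0 = 0$)
$- 134 \left(\left(-6\right) \left(-4\right) - 5\right) + \left(k{\left(r{\left(2 \right)},-4 \right)} - 4\right) = - 134 \left(\left(-6\right) \left(-4\right) - 5\right) - 8 = - 134 \left(24 - 5\right) + \left(\left(-4 + 0\right) - 4\right) = \left(-134\right) 19 - 8 = -2546 - 8 = -2554$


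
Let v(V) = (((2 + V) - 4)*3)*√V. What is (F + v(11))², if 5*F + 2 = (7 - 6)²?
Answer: 200476/25 - 54*√11/5 ≈ 7983.2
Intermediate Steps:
v(V) = √V*(-6 + 3*V) (v(V) = ((-2 + V)*3)*√V = (-6 + 3*V)*√V = √V*(-6 + 3*V))
F = -⅕ (F = -⅖ + (7 - 6)²/5 = -⅖ + (⅕)*1² = -⅖ + (⅕)*1 = -⅖ + ⅕ = -⅕ ≈ -0.20000)
(F + v(11))² = (-⅕ + 3*√11*(-2 + 11))² = (-⅕ + 3*√11*9)² = (-⅕ + 27*√11)²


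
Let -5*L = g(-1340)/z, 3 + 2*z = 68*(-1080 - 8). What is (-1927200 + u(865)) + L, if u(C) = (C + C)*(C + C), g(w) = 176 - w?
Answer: 394239732532/369935 ≈ 1.0657e+6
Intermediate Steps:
u(C) = 4*C² (u(C) = (2*C)*(2*C) = 4*C²)
z = -73987/2 (z = -3/2 + (68*(-1080 - 8))/2 = -3/2 + (68*(-1088))/2 = -3/2 + (½)*(-73984) = -3/2 - 36992 = -73987/2 ≈ -36994.)
L = 3032/369935 (L = -(176 - 1*(-1340))/(5*(-73987/2)) = -(176 + 1340)*(-2)/(5*73987) = -1516*(-2)/(5*73987) = -⅕*(-3032/73987) = 3032/369935 ≈ 0.0081960)
(-1927200 + u(865)) + L = (-1927200 + 4*865²) + 3032/369935 = (-1927200 + 4*748225) + 3032/369935 = (-1927200 + 2992900) + 3032/369935 = 1065700 + 3032/369935 = 394239732532/369935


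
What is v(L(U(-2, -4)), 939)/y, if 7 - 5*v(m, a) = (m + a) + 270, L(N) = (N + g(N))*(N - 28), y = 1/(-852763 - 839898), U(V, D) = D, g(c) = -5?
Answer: 504412978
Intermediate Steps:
y = -1/1692661 (y = 1/(-1692661) = -1/1692661 ≈ -5.9079e-7)
L(N) = (-28 + N)*(-5 + N) (L(N) = (N - 5)*(N - 28) = (-5 + N)*(-28 + N) = (-28 + N)*(-5 + N))
v(m, a) = -263/5 - a/5 - m/5 (v(m, a) = 7/5 - ((m + a) + 270)/5 = 7/5 - ((a + m) + 270)/5 = 7/5 - (270 + a + m)/5 = 7/5 + (-54 - a/5 - m/5) = -263/5 - a/5 - m/5)
v(L(U(-2, -4)), 939)/y = (-263/5 - ⅕*939 - (140 + (-4)² - 33*(-4))/5)/(-1/1692661) = (-263/5 - 939/5 - (140 + 16 + 132)/5)*(-1692661) = (-263/5 - 939/5 - ⅕*288)*(-1692661) = (-263/5 - 939/5 - 288/5)*(-1692661) = -298*(-1692661) = 504412978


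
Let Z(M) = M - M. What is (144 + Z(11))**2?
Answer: 20736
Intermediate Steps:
Z(M) = 0
(144 + Z(11))**2 = (144 + 0)**2 = 144**2 = 20736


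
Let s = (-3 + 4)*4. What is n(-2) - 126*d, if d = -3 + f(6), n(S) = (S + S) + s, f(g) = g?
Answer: -378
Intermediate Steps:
s = 4 (s = 1*4 = 4)
n(S) = 4 + 2*S (n(S) = (S + S) + 4 = 2*S + 4 = 4 + 2*S)
d = 3 (d = -3 + 6 = 3)
n(-2) - 126*d = (4 + 2*(-2)) - 126*3 = (4 - 4) - 378 = 0 - 378 = -378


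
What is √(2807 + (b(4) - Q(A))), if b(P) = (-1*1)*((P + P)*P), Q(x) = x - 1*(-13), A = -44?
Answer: √2806 ≈ 52.972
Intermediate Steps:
Q(x) = 13 + x (Q(x) = x + 13 = 13 + x)
b(P) = -2*P² (b(P) = -2*P*P = -2*P²)
√(2807 + (b(4) - Q(A))) = √(2807 + (-2*4² - (13 - 44))) = √(2807 + (-2*16 - 1*(-31))) = √(2807 + (-32 + 31)) = √(2807 - 1) = √2806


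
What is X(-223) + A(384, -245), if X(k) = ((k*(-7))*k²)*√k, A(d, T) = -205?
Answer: -205 + 77626969*I*√223 ≈ -205.0 + 1.1592e+9*I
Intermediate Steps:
X(k) = -7*k^(7/2) (X(k) = ((-7*k)*k²)*√k = (-7*k³)*√k = -7*k^(7/2))
X(-223) + A(384, -245) = -(-77626969)*I*√223 - 205 = 77626969*I*√223 - 205 = -205 + 77626969*I*√223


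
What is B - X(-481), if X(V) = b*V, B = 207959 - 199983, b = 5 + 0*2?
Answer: 10381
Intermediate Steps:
b = 5 (b = 5 + 0 = 5)
B = 7976
X(V) = 5*V
B - X(-481) = 7976 - 5*(-481) = 7976 - 1*(-2405) = 7976 + 2405 = 10381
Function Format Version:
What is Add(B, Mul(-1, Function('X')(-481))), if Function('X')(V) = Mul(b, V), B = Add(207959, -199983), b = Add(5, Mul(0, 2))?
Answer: 10381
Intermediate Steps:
b = 5 (b = Add(5, 0) = 5)
B = 7976
Function('X')(V) = Mul(5, V)
Add(B, Mul(-1, Function('X')(-481))) = Add(7976, Mul(-1, Mul(5, -481))) = Add(7976, Mul(-1, -2405)) = Add(7976, 2405) = 10381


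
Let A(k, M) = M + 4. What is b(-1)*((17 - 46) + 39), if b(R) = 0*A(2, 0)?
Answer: 0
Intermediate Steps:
A(k, M) = 4 + M
b(R) = 0 (b(R) = 0*(4 + 0) = 0*4 = 0)
b(-1)*((17 - 46) + 39) = 0*((17 - 46) + 39) = 0*(-29 + 39) = 0*10 = 0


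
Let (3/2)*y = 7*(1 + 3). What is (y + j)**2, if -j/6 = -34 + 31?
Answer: 12100/9 ≈ 1344.4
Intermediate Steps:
j = 18 (j = -6*(-34 + 31) = -6*(-3) = 18)
y = 56/3 (y = 2*(7*(1 + 3))/3 = 2*(7*4)/3 = (2/3)*28 = 56/3 ≈ 18.667)
(y + j)**2 = (56/3 + 18)**2 = (110/3)**2 = 12100/9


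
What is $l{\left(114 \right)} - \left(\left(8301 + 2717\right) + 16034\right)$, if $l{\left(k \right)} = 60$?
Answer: $-26992$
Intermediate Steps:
$l{\left(114 \right)} - \left(\left(8301 + 2717\right) + 16034\right) = 60 - \left(\left(8301 + 2717\right) + 16034\right) = 60 - \left(11018 + 16034\right) = 60 - 27052 = -26992$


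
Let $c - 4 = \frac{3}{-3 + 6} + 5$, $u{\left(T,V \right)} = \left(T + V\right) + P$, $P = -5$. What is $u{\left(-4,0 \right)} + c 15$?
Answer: $141$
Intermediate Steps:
$u{\left(T,V \right)} = -5 + T + V$ ($u{\left(T,V \right)} = \left(T + V\right) - 5 = -5 + T + V$)
$c = 10$ ($c = 4 + \left(\frac{3}{-3 + 6} + 5\right) = 4 + \left(\frac{3}{3} + 5\right) = 4 + \left(3 \cdot \frac{1}{3} + 5\right) = 4 + \left(1 + 5\right) = 4 + 6 = 10$)
$u{\left(-4,0 \right)} + c 15 = \left(-5 - 4 + 0\right) + 10 \cdot 15 = -9 + 150 = 141$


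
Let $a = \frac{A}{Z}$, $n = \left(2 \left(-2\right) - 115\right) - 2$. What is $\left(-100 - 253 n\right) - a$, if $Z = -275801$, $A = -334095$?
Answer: $\frac{8415181818}{275801} \approx 30512.0$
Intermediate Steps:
$n = -121$ ($n = \left(-4 - 115\right) - 2 = -119 - 2 = -121$)
$a = \frac{334095}{275801}$ ($a = - \frac{334095}{-275801} = \left(-334095\right) \left(- \frac{1}{275801}\right) = \frac{334095}{275801} \approx 1.2114$)
$\left(-100 - 253 n\right) - a = \left(-100 - -30613\right) - \frac{334095}{275801} = \left(-100 + 30613\right) - \frac{334095}{275801} = 30513 - \frac{334095}{275801} = \frac{8415181818}{275801}$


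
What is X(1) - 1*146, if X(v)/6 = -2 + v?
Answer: -152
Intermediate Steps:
X(v) = -12 + 6*v (X(v) = 6*(-2 + v) = -12 + 6*v)
X(1) - 1*146 = (-12 + 6*1) - 1*146 = (-12 + 6) - 146 = -6 - 146 = -152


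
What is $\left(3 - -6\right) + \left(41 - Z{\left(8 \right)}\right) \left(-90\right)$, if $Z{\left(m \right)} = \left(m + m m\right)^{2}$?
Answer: $462879$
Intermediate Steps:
$Z{\left(m \right)} = \left(m + m^{2}\right)^{2}$
$\left(3 - -6\right) + \left(41 - Z{\left(8 \right)}\right) \left(-90\right) = \left(3 - -6\right) + \left(41 - 8^{2} \left(1 + 8\right)^{2}\right) \left(-90\right) = \left(3 + 6\right) + \left(41 - 64 \cdot 9^{2}\right) \left(-90\right) = 9 + \left(41 - 64 \cdot 81\right) \left(-90\right) = 9 + \left(41 - 5184\right) \left(-90\right) = 9 - -462870 = 9 + 462870 = 462879$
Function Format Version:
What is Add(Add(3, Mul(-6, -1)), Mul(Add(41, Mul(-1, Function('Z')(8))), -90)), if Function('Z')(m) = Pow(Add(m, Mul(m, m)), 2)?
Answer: 462879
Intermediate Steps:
Function('Z')(m) = Pow(Add(m, Pow(m, 2)), 2)
Add(Add(3, Mul(-6, -1)), Mul(Add(41, Mul(-1, Function('Z')(8))), -90)) = Add(Add(3, Mul(-6, -1)), Mul(Add(41, Mul(-1, Mul(Pow(8, 2), Pow(Add(1, 8), 2)))), -90)) = Add(Add(3, 6), Mul(Add(41, Mul(-1, Mul(64, Pow(9, 2)))), -90)) = Add(9, Mul(Add(41, Mul(-1, Mul(64, 81))), -90)) = Add(9, Mul(Add(41, Mul(-1, 5184)), -90)) = Add(9, Mul(Add(41, -5184), -90)) = Add(9, Mul(-5143, -90)) = Add(9, 462870) = 462879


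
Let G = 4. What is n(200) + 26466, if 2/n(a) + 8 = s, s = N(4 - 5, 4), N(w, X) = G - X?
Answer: 105863/4 ≈ 26466.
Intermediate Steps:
N(w, X) = 4 - X
s = 0 (s = 4 - 1*4 = 4 - 4 = 0)
n(a) = -¼ (n(a) = 2/(-8 + 0) = 2/(-8) = 2*(-⅛) = -¼)
n(200) + 26466 = -¼ + 26466 = 105863/4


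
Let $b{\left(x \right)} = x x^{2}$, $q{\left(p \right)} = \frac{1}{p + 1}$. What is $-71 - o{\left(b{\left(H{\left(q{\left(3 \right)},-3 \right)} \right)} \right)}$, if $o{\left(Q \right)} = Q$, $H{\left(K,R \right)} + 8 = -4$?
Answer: $1657$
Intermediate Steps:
$q{\left(p \right)} = \frac{1}{1 + p}$
$H{\left(K,R \right)} = -12$ ($H{\left(K,R \right)} = -8 - 4 = -12$)
$b{\left(x \right)} = x^{3}$
$-71 - o{\left(b{\left(H{\left(q{\left(3 \right)},-3 \right)} \right)} \right)} = -71 - \left(-12\right)^{3} = -71 - -1728 = -71 + 1728 = 1657$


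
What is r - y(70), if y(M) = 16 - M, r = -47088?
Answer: -47034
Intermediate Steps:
r - y(70) = -47088 - (16 - 1*70) = -47088 - (16 - 70) = -47088 - 1*(-54) = -47088 + 54 = -47034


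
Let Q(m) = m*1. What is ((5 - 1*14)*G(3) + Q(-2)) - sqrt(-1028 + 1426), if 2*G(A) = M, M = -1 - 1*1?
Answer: 7 - sqrt(398) ≈ -12.950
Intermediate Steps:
Q(m) = m
M = -2 (M = -1 - 1 = -2)
G(A) = -1 (G(A) = (1/2)*(-2) = -1)
((5 - 1*14)*G(3) + Q(-2)) - sqrt(-1028 + 1426) = ((5 - 1*14)*(-1) - 2) - sqrt(-1028 + 1426) = ((5 - 14)*(-1) - 2) - sqrt(398) = (-9*(-1) - 2) - sqrt(398) = (9 - 2) - sqrt(398) = 7 - sqrt(398)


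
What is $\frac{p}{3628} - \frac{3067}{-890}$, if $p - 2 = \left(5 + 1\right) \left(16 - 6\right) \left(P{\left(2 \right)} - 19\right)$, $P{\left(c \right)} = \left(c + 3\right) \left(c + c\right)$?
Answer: $\frac{1397782}{403615} \approx 3.4632$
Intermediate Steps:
$P{\left(c \right)} = 2 c \left(3 + c\right)$ ($P{\left(c \right)} = \left(3 + c\right) 2 c = 2 c \left(3 + c\right)$)
$p = 62$ ($p = 2 + \left(5 + 1\right) \left(16 - 6\right) \left(2 \cdot 2 \left(3 + 2\right) - 19\right) = 2 + 6 \cdot 10 \left(2 \cdot 2 \cdot 5 - 19\right) = 2 + 60 \left(20 - 19\right) = 2 + 60 \cdot 1 = 2 + 60 = 62$)
$\frac{p}{3628} - \frac{3067}{-890} = \frac{62}{3628} - \frac{3067}{-890} = 62 \cdot \frac{1}{3628} - - \frac{3067}{890} = \frac{31}{1814} + \frac{3067}{890} = \frac{1397782}{403615}$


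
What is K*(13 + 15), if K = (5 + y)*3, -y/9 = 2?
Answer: -1092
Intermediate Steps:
y = -18 (y = -9*2 = -18)
K = -39 (K = (5 - 18)*3 = -13*3 = -39)
K*(13 + 15) = -39*(13 + 15) = -39*28 = -1092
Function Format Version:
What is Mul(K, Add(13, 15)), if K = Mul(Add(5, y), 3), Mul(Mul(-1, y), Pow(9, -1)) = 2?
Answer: -1092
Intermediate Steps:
y = -18 (y = Mul(-9, 2) = -18)
K = -39 (K = Mul(Add(5, -18), 3) = Mul(-13, 3) = -39)
Mul(K, Add(13, 15)) = Mul(-39, Add(13, 15)) = Mul(-39, 28) = -1092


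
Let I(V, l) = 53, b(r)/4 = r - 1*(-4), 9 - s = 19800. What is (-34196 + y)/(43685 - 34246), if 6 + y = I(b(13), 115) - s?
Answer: -14358/9439 ≈ -1.5211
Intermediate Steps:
s = -19791 (s = 9 - 1*19800 = 9 - 19800 = -19791)
b(r) = 16 + 4*r (b(r) = 4*(r - 1*(-4)) = 4*(r + 4) = 4*(4 + r) = 16 + 4*r)
y = 19838 (y = -6 + (53 - 1*(-19791)) = -6 + (53 + 19791) = -6 + 19844 = 19838)
(-34196 + y)/(43685 - 34246) = (-34196 + 19838)/(43685 - 34246) = -14358/9439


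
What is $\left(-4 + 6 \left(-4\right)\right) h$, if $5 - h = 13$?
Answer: $224$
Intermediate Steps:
$h = -8$ ($h = 5 - 13 = -8$)
$\left(-4 + 6 \left(-4\right)\right) h = \left(-4 + 6 \left(-4\right)\right) \left(-8\right) = \left(-4 - 24\right) \left(-8\right) = \left(-28\right) \left(-8\right) = 224$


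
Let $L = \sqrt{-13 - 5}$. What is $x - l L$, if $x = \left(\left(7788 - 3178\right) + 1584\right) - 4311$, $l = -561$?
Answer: $1883 + 1683 i \sqrt{2} \approx 1883.0 + 2380.1 i$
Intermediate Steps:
$L = 3 i \sqrt{2}$ ($L = \sqrt{-18} = 3 i \sqrt{2} \approx 4.2426 i$)
$x = 1883$ ($x = \left(4610 + 1584\right) - 4311 = 6194 - 4311 = 1883$)
$x - l L = 1883 - - 561 \cdot 3 i \sqrt{2} = 1883 - - 1683 i \sqrt{2} = 1883 + 1683 i \sqrt{2}$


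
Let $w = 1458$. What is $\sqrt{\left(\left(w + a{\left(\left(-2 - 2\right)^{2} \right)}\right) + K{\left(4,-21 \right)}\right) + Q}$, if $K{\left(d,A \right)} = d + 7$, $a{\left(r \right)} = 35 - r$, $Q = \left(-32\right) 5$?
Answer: $4 \sqrt{83} \approx 36.442$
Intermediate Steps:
$Q = -160$
$K{\left(d,A \right)} = 7 + d$
$\sqrt{\left(\left(w + a{\left(\left(-2 - 2\right)^{2} \right)}\right) + K{\left(4,-21 \right)}\right) + Q} = \sqrt{\left(\left(1458 + \left(35 - \left(-2 - 2\right)^{2}\right)\right) + \left(7 + 4\right)\right) - 160} = \sqrt{\left(\left(1458 + \left(35 - \left(-4\right)^{2}\right)\right) + 11\right) - 160} = \sqrt{\left(\left(1458 + \left(35 - 16\right)\right) + 11\right) - 160} = \sqrt{\left(\left(1458 + 19\right) + 11\right) - 160} = \sqrt{\left(1477 + 11\right) - 160} = \sqrt{1488 - 160} = \sqrt{1328} = 4 \sqrt{83}$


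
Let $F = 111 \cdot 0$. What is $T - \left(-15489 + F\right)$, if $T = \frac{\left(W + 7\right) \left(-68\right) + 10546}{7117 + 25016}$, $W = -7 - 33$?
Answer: $\frac{497720827}{32133} \approx 15489.0$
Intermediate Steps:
$W = -40$ ($W = -7 - 33 = -40$)
$F = 0$
$T = \frac{12790}{32133}$ ($T = \frac{\left(-40 + 7\right) \left(-68\right) + 10546}{7117 + 25016} = \frac{\left(-33\right) \left(-68\right) + 10546}{32133} = \left(2244 + 10546\right) \frac{1}{32133} = 12790 \cdot \frac{1}{32133} = \frac{12790}{32133} \approx 0.39803$)
$T - \left(-15489 + F\right) = \frac{12790}{32133} - \left(-15489 + 0\right) = \frac{12790}{32133} - -15489 = \frac{12790}{32133} + 15489 = \frac{497720827}{32133}$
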